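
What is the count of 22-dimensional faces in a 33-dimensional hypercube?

Number of 22-faces = C(33,22) · 2^(33-22) = 193536720 · 2048 = 396363202560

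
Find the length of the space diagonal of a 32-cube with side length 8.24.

||(8.24,8.24,...,8.24)|| = √(32)·8.24 ≈ 46.6125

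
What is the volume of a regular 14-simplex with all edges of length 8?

For a regular n-simplex with edge a, V = (a^n / n!)·√((n+1)/2^n). With a=8, n=14: V ≈ 1.52647.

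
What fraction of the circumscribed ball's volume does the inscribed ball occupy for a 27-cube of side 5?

V_in/V_out = n^(-n/2) = 27^(-27/2) ≈ 4.74886e-20.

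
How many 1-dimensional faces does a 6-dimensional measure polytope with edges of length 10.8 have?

Choose 1 of 6 axes to span the face (C(6,1) = 6 ways), then fix each of the remaining 5 coordinates at one of its two extreme values (2^5 = 32 ways): 6·32 = 192.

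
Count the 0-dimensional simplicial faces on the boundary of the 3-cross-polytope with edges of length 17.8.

Number of 0-faces = 2^(0+1) · C(3,0+1) = 2 · 3 = 6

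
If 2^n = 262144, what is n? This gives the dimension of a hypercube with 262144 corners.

Since 2^n = 262144, we have n = 18.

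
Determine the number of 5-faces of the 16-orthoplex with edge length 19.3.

Each 5-face is the convex hull of 6 vertices, one chosen as ±e_i from each of 6 distinct axes: 2^6·C(16,6) = 512512.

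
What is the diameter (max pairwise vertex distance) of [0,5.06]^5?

d = √(5.06² + 5.06² + ... + 5.06²) [5 terms] = √(5·5.06²) = 5.06√5 ≈ 11.3145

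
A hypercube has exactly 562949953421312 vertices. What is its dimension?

n = log_2(562949953421312) = 49.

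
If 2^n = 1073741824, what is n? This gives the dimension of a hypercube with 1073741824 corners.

Since 2^n = 1073741824, we have n = 30.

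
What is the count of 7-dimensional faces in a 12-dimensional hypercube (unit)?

Choose 7 of 12 axes to span the face (C(12,7) = 792 ways), then fix each of the remaining 5 coordinates at one of its two extreme values (2^5 = 32 ways): 792·32 = 25344.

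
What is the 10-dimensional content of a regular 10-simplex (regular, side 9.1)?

For a regular n-simplex with edge a, V = (a^n / n!)·√((n+1)/2^n). With a=9.1, n=10: V ≈ 111.224.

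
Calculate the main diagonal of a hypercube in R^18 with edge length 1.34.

||(1.34,1.34,...,1.34)|| = √(18)·1.34 ≈ 5.68514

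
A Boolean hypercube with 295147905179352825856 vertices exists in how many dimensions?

2^n = 295147905179352825856 ⇒ n = log_2(295147905179352825856) = 68.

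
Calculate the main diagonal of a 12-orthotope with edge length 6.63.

d = √(6.63² + 6.63² + ... + 6.63²) [12 terms] = √(12·6.63²) = 6.63√12 ≈ 22.967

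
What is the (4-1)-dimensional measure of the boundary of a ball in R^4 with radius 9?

The surface area of an n-ball is 2π^(n/2) r^(n-1) / Γ(n/2). For n=4, r=9: 1458·π^2 ≈ 14389.9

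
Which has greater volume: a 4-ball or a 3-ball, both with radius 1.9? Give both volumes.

V_4(1.9) ≈ 64.3108. V_3(1.9) ≈ 28.7309. The 4-ball is larger.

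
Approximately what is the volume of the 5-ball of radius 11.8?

Volume = π^{5/2}·(11.8)^5/Γ(7/2) ≈ 1.20423e+06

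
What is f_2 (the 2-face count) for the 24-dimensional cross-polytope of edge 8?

Number of 2-faces = 2^(2+1) · C(24,2+1) = 8 · 2024 = 16192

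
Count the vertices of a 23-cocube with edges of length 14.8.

The 23-dimensional cross-polytope has 2n = 2·23 = 46 vertices.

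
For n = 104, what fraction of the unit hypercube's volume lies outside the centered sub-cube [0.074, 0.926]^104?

The inner cube has side 1-2·0.074 = 0.852 and volume (0.852)^104 ≈ 5.831e-08, so the shell holds 0.9999999417 of the volume.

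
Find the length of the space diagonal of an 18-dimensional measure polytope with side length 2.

Diagonal = √18 · 2 ≈ 8.48528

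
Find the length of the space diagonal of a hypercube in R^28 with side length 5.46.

The space diagonal of an n-cube of side s is s√n. Here 5.46·√28 ≈ 28.8916.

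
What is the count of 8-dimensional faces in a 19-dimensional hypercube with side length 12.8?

Number of 8-faces = C(19,8) · 2^(19-8) = 75582 · 2048 = 154791936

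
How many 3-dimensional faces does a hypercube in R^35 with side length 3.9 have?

Number of 3-faces = C(35,3) · 2^(35-3) = 6545 · 4294967296 = 28110560952320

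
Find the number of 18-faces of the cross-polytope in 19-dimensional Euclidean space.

An n-cross-polytope has 2^(k+1)·C(n,k+1) k-faces. Here 2^19·C(19,19) = 524288·1 = 524288.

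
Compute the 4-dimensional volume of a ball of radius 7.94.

V_4(7.94) = π^(4/2) · (7.94)^4 / Γ(4/2 + 1) ≈ 19613.3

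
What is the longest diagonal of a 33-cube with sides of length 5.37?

The space diagonal of an n-cube of side s is s√n. Here 5.37·√33 ≈ 30.8483.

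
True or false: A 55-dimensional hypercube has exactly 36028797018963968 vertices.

True. The 55-cube has 2^55 = 36028797018963968 vertices.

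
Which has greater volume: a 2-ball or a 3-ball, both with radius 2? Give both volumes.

V_2(2) ≈ 12.5664. V_3(2) ≈ 33.5103. The 3-ball is larger.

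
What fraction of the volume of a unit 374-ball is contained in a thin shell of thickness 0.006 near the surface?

Shell fraction = 1 - (1-0.006)^374 ≈ 0.894681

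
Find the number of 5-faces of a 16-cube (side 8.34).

Number of 5-faces = C(16,5) · 2^(16-5) = 4368 · 2048 = 8945664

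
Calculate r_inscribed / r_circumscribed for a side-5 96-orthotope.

For an n-cube of any side s, the inradius is s/2 and the circumradius is s√n/2, so the ratio is 1/√96 ≈ 0.102062.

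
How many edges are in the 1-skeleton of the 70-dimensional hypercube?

Number of 1-faces = C(70,1)·2^(70-1) = 70·590295810358705651712 = 41320706725109395619840.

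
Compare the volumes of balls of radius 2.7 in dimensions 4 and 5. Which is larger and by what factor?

V_4(2.7) ≈ 262.256, V_5(2.7) ≈ 755.296. The 5-ball is larger by a factor of 2.88.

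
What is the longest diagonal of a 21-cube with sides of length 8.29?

||(8.29,8.29,...,8.29)|| = √(21)·8.29 ≈ 37.9896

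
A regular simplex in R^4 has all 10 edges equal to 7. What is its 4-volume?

V = (7^4 / 4!) · √((4+1) / 2^4) ≈ 55.925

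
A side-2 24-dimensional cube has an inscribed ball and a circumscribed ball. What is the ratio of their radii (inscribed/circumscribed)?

r_in / r_out = (2/2) / (2√24/2) = 1/√24 ≈ 0.204124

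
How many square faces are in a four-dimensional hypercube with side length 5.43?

f_2(4-cube) = (4 choose 2) · 2^2 = 24.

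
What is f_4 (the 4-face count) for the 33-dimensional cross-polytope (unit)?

Each 4-face is the convex hull of 5 vertices, one chosen as ±e_i from each of 5 distinct axes: 2^5·C(33,5) = 7594752.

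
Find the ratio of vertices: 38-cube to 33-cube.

The 38-cube has 2^38 = 274877906944 vertices. The 33-cube has 2^33 = 8589934592 vertices. Ratio: 274877906944/8589934592 = 32.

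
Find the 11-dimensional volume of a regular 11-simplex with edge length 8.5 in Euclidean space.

V = (8.5^11 / 11!) · √((11+1) / 2^11) ≈ 32.0906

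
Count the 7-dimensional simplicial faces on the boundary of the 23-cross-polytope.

Each 7-face is the convex hull of 8 vertices, one chosen as ±e_i from each of 8 distinct axes: 2^8·C(23,8) = 125520384.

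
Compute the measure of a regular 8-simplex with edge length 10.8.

For a regular n-simplex with edge a, V = (a^n / n!)·√((n+1)/2^n). With a=10.8, n=8: V ≈ 860.738.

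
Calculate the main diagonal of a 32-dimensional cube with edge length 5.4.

d = √(5.4² + 5.4² + ... + 5.4²) [32 terms] = √(32·5.4²) = 5.4√32 ≈ 30.547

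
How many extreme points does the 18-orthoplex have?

The vertices are ±e_1, ..., ±e_18, so there are 2·18 = 36.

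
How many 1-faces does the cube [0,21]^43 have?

Each of the 2^43 = 8796093022208 vertices has degree 43; total edges = 43·2^43/2 = 189115999977472.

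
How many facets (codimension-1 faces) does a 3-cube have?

Number of 2-faces = C(3,2) · 2^(3-2) = 3 · 2 = 6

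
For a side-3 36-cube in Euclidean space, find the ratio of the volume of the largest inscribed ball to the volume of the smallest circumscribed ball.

V_in / V_out = (r_in/r_out)^36 = (1/√36)^36 = 36^(-36/2) ≈ 9.69516e-29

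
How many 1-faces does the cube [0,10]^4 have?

An n-cube has n·2^(n-1) edges. With n = 4: 4·8 = 32.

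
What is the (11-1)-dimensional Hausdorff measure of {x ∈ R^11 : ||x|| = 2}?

S_11(2) = 2·π^(11/2)·(2)^10 / Γ(11/2) = 65536·π^5/945 ≈ 21222.5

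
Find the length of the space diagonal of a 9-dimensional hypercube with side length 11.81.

d = √(11.81² + 11.81² + ... + 11.81²) [9 terms] = √(9·11.81²) = 11.81√9 = 35.43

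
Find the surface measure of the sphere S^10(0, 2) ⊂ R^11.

|∂B_11(2)| = 65536·π^5/945 ≈ 21222.5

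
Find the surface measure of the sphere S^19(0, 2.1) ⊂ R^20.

The surface area of an n-ball is 2π^(n/2) r^(n-1) / Γ(n/2). For n=20, r=2.1: 683805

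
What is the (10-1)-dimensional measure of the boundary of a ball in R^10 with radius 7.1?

The surface area of an n-ball is 2π^(n/2) r^(n-1) / Γ(n/2). For n=10, r=7.1: 1.16921e+09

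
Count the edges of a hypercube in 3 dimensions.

An n-cube has n·2^(n-1) edges. With n = 3: 3·4 = 12.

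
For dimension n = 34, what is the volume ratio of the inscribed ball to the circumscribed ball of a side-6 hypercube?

The radii are 6/2 and 6√34/2, so the volume ratio is (1/√34)^34 = 34^{-34/2} ≈ 9.22271e-27.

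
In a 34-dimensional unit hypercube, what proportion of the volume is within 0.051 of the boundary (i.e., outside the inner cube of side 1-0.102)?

The inner cube has side 1-2·0.051 = 0.898 and volume (0.898)^34 ≈ 0.02579, so the shell holds 0.974213 of the volume.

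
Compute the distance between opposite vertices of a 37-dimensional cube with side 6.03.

||(6.03,6.03,...,6.03)|| = √(37)·6.03 ≈ 36.6791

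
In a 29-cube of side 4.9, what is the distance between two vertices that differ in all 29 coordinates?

d = √(4.9² + 4.9² + ... + 4.9²) [29 terms] = √(29·4.9²) = 4.9√29 ≈ 26.3873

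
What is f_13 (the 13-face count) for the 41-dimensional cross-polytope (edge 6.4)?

f_13(41-orthoplex) = 2^14 · (41 choose 14) = 577374662164480.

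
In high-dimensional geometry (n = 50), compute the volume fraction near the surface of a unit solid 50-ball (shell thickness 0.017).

1 - (1-0.017)^50 ≈ 0.575697 ≈ 57.57%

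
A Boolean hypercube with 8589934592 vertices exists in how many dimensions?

2^n = 8589934592 ⇒ n = log_2(8589934592) = 33.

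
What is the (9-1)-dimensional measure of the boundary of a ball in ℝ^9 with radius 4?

|∂B_9(4)| = 2097152·π^4/105 ≈ 1.94554e+06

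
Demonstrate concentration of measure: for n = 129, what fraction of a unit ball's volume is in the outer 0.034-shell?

1 - (1-0.034)^129 ≈ 0.988464 ≈ 98.85%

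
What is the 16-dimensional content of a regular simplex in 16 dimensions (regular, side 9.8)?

V = (9.8^16 / 16!) · √((16+1) / 2^16) ≈ 5.57163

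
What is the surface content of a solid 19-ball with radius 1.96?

The surface area of an n-ball is 2π^(n/2) r^(n-1) / Γ(n/2). For n=19, r=1.96: 161417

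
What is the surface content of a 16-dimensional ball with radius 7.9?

S_16(7.9) = 2·π^(16/2)·(7.9)^15 / Γ(16/2) ≈ 1.097e+14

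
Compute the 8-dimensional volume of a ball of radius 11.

The n-ball volume is π^(n/2)·r^n/Γ(n/2+1). With n=8, r=11: V = 214358881·π^4/24 ≈ 8.70021e+08.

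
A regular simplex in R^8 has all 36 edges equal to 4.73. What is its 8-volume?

V_8 = √(9) · 4.73^8 / (8! · 2^(8/2)) ≈ 1.16512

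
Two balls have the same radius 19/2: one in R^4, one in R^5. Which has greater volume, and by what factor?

V_4(19/2) ≈ 40194.3, V_5(19/2) ≈ 407302. The 5-ball is larger by a factor of 10.13.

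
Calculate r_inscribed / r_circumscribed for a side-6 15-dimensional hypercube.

r_in = 6/2 (half the side); r_out = 6√15/2 (half the diagonal). Ratio = 1/√15 ≈ 0.258199.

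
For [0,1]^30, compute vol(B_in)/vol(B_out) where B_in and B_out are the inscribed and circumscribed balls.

Volume scales as r^n, and r_in/r_out = 1/√30, giving (1/√30)^30 ≈ 6.96917e-23.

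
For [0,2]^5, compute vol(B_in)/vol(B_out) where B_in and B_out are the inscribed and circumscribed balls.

Volume scales as r^n, and r_in/r_out = 1/√5, giving (1/√5)^5 ≈ 0.0178885.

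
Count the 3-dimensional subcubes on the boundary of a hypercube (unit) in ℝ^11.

f_3(11-cube) = (11 choose 3) · 2^8 = 42240.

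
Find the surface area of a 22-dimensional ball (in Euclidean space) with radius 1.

S = n·V_n(r)/r = 22·V_22(1)/1 (volume-to-surface relation), giving π^11/1814400 ≈ 0.162149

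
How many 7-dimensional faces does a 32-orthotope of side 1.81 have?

f_7(32-cube) = (32 choose 7) · 2^25 = 112939386273792.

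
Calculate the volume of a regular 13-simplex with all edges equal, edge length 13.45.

V = (13.45^13 / 13!) · √((13+1) / 2^13) ≈ 3129.53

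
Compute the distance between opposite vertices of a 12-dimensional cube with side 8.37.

The space diagonal of an n-cube of side s is s√n. Here 8.37·√12 ≈ 28.9945.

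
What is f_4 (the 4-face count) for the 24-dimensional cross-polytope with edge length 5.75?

Number of 4-faces = 2^(4+1) · C(24,4+1) = 32 · 42504 = 1360128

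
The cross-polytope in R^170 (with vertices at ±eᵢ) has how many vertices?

An n-cross-polytope has 2n vertices; here n = 170, giving 340.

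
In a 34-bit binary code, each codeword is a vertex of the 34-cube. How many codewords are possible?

The 34-cube has 2^34 = 17179869184 vertices.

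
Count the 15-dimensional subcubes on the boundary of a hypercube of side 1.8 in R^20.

f_15(20-cube) = (20 choose 15) · 2^5 = 496128.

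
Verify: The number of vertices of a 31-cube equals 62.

False. The 31-cube has 2^31 = 2147483648 vertices.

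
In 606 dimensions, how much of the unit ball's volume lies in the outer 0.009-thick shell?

1 - (1-0.009)^606 ≈ 0.995825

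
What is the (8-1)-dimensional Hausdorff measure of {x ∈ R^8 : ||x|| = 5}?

|∂B_8(5)| = 78125·π^4/3 ≈ 2.5367e+06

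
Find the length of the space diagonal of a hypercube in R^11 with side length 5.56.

The space diagonal of an n-cube of side s is s√n. Here 5.56·√11 ≈ 18.4404.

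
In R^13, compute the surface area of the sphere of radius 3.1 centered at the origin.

The surface area of an n-ball is 2π^(n/2) r^(n-1) / Γ(n/2). For n=13, r=3.1: 9.32449e+06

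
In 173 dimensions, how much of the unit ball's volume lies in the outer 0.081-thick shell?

Shell fraction = 1 - (1-0.081)^173 ≈ 0.9999995496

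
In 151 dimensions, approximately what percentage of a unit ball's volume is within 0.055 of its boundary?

1 - (1-0.055)^151 ≈ 0.999805 ≈ 99.9805%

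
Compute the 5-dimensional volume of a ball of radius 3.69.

V_5(3.69) = π^(5/2) · (3.69)^5 / Γ(5/2 + 1) ≈ 3601.06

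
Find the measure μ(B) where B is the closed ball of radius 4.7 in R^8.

The n-ball volume is π^(n/2)·r^n/Γ(n/2+1). With n=8, r=4.7: V ≈ 966432.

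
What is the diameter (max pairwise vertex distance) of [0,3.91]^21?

The space diagonal of an n-cube of side s is s√n. Here 3.91·√21 ≈ 17.9179.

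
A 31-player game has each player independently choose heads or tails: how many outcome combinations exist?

Each vertex is a binary string of length 31, so there are 2^31 = 2147483648.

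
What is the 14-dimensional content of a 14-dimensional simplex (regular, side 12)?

V = (12^14 / 14!) · √((14+1) / 2^14) ≈ 445.62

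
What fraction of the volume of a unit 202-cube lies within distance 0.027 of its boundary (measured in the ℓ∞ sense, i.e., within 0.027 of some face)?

Shell fraction = 1 - (1-0.054)^202 ≈ 0.999987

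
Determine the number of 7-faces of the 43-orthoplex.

Number of 7-faces = 2^(7+1) · C(43,7+1) = 256 · 145008513 = 37122179328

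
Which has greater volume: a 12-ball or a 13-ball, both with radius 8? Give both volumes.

V_12(8) ≈ 9.17586e+10. V_13(8) ≈ 5.00623e+11. The 13-ball is larger.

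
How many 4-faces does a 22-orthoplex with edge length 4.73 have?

An n-cross-polytope has 2^(k+1)·C(n,k+1) k-faces. Here 2^5·C(22,5) = 32·26334 = 842688.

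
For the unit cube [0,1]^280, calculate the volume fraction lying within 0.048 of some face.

Shell fraction = 1 - (1-0.096)^280 ≈ 1 - 5.335e-13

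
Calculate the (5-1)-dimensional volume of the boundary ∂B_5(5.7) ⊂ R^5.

|∂B_5(5.7)| ≈ 27782.3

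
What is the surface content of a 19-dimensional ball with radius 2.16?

|∂B_19(2.16)| ≈ 927915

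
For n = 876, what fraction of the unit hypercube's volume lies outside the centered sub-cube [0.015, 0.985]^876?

The inner cube has side 1-2·0.015 = 0.97 and volume (0.97)^876 ≈ 2.582e-12, so the shell holds 1 - 2.582e-12 of the volume.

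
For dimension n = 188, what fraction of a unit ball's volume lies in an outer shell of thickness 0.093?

1 - (1-0.093)^188 ≈ 0.9999999893 ≈ 99.999999%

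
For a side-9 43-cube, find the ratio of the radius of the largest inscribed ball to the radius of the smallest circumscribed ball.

For an n-cube of any side s, the inradius is s/2 and the circumradius is s√n/2, so the ratio is 1/√43 ≈ 0.152499.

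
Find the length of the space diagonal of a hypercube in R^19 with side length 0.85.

||(0.85,0.85,...,0.85)|| = √(19)·0.85 ≈ 3.70506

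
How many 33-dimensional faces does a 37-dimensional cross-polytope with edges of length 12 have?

An n-cross-polytope has 2^(k+1)·C(n,k+1) k-faces. Here 2^34·C(37,34) = 17179869184·7770 = 133487583559680.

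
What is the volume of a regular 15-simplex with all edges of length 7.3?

For a regular n-simplex with edge a, V = (a^n / n!)·√((n+1)/2^n). With a=7.3, n=15: V ≈ 0.150549.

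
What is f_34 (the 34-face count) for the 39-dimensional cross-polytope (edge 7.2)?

f_34(39-orthoplex) = 2^35 · (39 choose 35) = 2826122840506368.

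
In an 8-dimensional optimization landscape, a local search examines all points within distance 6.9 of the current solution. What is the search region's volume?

Volume = π^{8/2}·(6.9)^8/Γ(5) ≈ 2.08536e+07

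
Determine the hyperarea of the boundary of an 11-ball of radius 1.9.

S = n·V_n(r)/r = 11·V_11(1.9)/1.9 (volume-to-surface relation), giving 12706.7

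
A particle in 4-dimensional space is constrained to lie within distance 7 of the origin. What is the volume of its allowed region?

V_4(7) = π^(4/2) · (7)^4 / Γ(4/2 + 1) = 2401·π^2/2 ≈ 11848.5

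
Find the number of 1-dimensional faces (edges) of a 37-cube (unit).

An n-cube has n·2^(n-1) edges. With n = 37: 37·68719476736 = 2542620639232.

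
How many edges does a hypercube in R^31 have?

Each of the 2^31 = 2147483648 vertices has degree 31; total edges = 31·2^31/2 = 33285996544.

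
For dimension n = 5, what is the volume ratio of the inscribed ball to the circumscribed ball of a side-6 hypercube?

V_in / V_out = (r_in/r_out)^5 = (1/√5)^5 = 5^(-5/2) ≈ 0.0178885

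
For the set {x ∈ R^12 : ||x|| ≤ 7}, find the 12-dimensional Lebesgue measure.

The n-ball volume is π^(n/2)·r^n/Γ(n/2+1). With n=12, r=7: V = 13841287201·π^6/720 ≈ 1.84818e+10.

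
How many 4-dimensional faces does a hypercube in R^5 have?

Number of 4-faces = C(5,4) · 2^(5-4) = 5 · 2 = 10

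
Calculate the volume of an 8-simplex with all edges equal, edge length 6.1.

V = (6.1^8 / 8!) · √((8+1) / 2^8) ≈ 8.91496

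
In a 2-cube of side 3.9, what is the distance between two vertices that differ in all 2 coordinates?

Diagonal = √2 · 3.9 ≈ 5.51543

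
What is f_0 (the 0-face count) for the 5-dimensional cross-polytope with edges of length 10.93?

Number of 0-faces = 2^(0+1) · C(5,0+1) = 2 · 5 = 10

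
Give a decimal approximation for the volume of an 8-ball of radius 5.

Volume = π^{8/2}·(5)^8/Γ(5) = 390625·π^4/24 ≈ 1.58543e+06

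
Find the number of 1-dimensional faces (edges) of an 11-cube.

Number of 1-faces = C(11,1)·2^(11-1) = 11·1024 = 11264.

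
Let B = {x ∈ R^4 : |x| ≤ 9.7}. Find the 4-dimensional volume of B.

The n-ball volume is π^(n/2)·r^n/Γ(n/2+1). With n=4, r=9.7: V ≈ 43687.4.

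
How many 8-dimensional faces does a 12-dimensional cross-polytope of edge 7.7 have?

f_8(12-orthoplex) = 2^9 · (12 choose 9) = 112640.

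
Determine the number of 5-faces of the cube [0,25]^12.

f_5(12-cube) = (12 choose 5) · 2^7 = 101376.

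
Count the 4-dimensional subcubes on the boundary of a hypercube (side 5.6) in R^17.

An n-cube has C(n,k)·2^(n-k) k-faces. Here C(17,4)·2^13 = 2380·8192 = 19496960.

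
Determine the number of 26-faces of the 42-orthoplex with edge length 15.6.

Each 26-face is the convex hull of 27 vertices, one chosen as ±e_i from each of 27 distinct axes: 2^27·C(42,27) = 13243589050863976448.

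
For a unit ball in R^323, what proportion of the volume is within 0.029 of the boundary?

Shell fraction = 1 - (1-0.029)^323 ≈ 0.999926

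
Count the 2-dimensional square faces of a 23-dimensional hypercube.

An n-cube has C(n,k)·2^(n-k) k-faces. Here C(23,2)·2^21 = 253·2097152 = 530579456.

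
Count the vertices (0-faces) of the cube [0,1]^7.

An n-cube has 2^n vertices; for n = 7 that is 2^7 = 128.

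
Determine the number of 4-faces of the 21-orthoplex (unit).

Each 4-face is the convex hull of 5 vertices, one chosen as ±e_i from each of 5 distinct axes: 2^5·C(21,5) = 651168.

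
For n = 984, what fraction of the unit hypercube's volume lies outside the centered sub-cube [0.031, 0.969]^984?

1 - (1 - 2·0.031)^984 = 1 - 0.938^984 ≈ 1 - 4.442e-28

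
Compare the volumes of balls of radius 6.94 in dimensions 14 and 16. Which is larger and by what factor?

V_14(6.94) ≈ 3.60289e+11, V_16(6.94) ≈ 6.81444e+12. The 16-ball is larger by a factor of 18.91.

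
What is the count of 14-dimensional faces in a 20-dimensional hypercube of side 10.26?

f_14(20-cube) = (20 choose 14) · 2^6 = 2480640.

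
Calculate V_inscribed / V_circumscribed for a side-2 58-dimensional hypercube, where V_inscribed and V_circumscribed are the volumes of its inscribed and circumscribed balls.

V_in / V_out = (r_in/r_out)^58 = (1/√58)^58 = 58^(-58/2) ≈ 7.25418e-52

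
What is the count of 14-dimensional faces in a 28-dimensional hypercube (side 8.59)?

Choose 14 of 28 axes to span the face (C(28,14) = 40116600 ways), then fix each of the remaining 14 coordinates at one of its two extreme values (2^14 = 16384 ways): 40116600·16384 = 657270374400.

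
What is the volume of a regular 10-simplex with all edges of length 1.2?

V = (1.2^10 / 10!) · √((10+1) / 2^10) ≈ 1.76846e-07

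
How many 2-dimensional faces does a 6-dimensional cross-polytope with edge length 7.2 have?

f_2(6-orthoplex) = 2^3 · (6 choose 3) = 160.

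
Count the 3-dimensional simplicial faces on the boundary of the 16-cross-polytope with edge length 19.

An n-cross-polytope has 2^(k+1)·C(n,k+1) k-faces. Here 2^4·C(16,4) = 16·1820 = 29120.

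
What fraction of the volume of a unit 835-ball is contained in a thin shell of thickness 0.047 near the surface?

V(inner)/V(outer) = ((1-0.047)/1)^835 ≈ 3.488e-18, so the shell fraction is 1 - 3.488e-18.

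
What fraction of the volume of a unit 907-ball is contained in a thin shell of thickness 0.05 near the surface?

1 - (1-0.05)^907 ≈ 1 - 6.242e-21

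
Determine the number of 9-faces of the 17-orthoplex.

Each 9-face is the convex hull of 10 vertices, one chosen as ±e_i from each of 10 distinct axes: 2^10·C(17,10) = 19914752.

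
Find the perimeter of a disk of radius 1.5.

S = n·V_n(r)/r = 2·V_2(1.5)/1.5 (volume-to-surface relation), giving 2πr = 2π·1.5 ≈ 9.42478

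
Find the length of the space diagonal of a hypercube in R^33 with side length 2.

||(2,2,...,2)|| = √(33)·2 ≈ 11.4891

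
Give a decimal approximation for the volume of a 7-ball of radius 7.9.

The n-ball volume is π^(n/2)·r^n/Γ(n/2+1). With n=7, r=7.9: V ≈ 9.0734e+06.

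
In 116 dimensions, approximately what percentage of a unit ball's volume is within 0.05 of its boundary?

1 - (1-0.05)^116 ≈ 0.997394 ≈ 99.74%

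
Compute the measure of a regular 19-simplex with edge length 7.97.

V_19 = √(20) · 7.97^19 / (19! · 2^(19/2)) ≈ 0.00681308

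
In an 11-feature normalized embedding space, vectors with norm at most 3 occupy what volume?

V = 419904·π^5/385 ≈ 333763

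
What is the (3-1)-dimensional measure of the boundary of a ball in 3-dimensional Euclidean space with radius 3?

S = n·V_n(r)/r = 3·V_3(3)/3 (volume-to-surface relation), giving 4πr² = 4π·(3)² ≈ 113.097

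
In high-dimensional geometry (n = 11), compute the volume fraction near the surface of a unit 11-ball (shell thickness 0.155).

1 - (1-0.155)^11 ≈ 0.843172 ≈ 84.32%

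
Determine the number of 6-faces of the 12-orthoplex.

Number of 6-faces = 2^(6+1) · C(12,6+1) = 128 · 792 = 101376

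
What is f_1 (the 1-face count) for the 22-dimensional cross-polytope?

An n-cross-polytope has 2^(k+1)·C(n,k+1) k-faces. Here 2^2·C(22,2) = 4·231 = 924.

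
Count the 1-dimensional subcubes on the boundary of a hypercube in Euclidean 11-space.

Number of 1-faces = C(11,1) · 2^(11-1) = 11 · 1024 = 11264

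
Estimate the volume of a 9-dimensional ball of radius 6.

Volume = π^{9/2}·(6)^9/Γ(11/2) = 11943936·π^4/35 ≈ 3.32414e+07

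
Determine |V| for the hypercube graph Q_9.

An n-cube has 2^n vertices; for n = 9 that is 2^9 = 512.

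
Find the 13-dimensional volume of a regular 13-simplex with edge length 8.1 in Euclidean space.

For a regular n-simplex with edge a, V = (a^n / n!)·√((n+1)/2^n). With a=8.1, n=13: V ≈ 4.28937.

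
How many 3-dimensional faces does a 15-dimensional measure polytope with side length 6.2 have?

f_3(15-cube) = (15 choose 3) · 2^12 = 1863680.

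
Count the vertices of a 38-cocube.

The 38-dimensional cross-polytope has 2n = 2·38 = 76 vertices.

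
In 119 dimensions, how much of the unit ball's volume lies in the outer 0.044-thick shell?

V(inner)/V(outer) = ((1-0.044)/1)^119 ≈ 0.004726, so the shell fraction is 0.995274.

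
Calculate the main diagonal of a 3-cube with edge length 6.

The space diagonal of an n-cube of side s is s√n. Here 6·√3 ≈ 10.3923.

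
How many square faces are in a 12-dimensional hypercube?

Choose 2 of 12 axes to span the face (C(12,2) = 66 ways), then fix each of the remaining 10 coordinates at one of its two extreme values (2^10 = 1024 ways): 66·1024 = 67584.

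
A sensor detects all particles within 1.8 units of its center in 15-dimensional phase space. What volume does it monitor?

Volume = π^{15/2}·(1.8)^15/Γ(17/2) ≈ 2573.46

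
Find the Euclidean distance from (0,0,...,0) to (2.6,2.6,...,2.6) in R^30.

d = √(2.6² + 2.6² + ... + 2.6²) [30 terms] = √(30·2.6²) = 2.6√30 ≈ 14.2408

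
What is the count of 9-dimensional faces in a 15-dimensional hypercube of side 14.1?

Number of 9-faces = C(15,9) · 2^(15-9) = 5005 · 64 = 320320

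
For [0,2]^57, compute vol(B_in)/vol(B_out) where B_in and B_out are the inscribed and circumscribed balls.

V_in/V_out = n^(-n/2) = 57^(-57/2) ≈ 9.06915e-51.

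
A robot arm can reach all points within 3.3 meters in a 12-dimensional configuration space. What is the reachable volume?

V_12(3.3) = π^(12/2) · (3.3)^12 / Γ(12/2 + 1) ≈ 2.22707e+06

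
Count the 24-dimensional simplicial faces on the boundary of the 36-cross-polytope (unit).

An n-cross-polytope has 2^(k+1)·C(n,k+1) k-faces. Here 2^25·C(36,25) = 33554432·600805296 = 20159680449871872.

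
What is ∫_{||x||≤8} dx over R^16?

The n-ball volume is π^(n/2)·r^n/Γ(n/2+1). With n=16, r=8: V = 2199023255552·π^8/315 ≈ 6.62397e+13.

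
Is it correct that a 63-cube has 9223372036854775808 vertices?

True. The 63-cube has 2^63 = 9223372036854775808 vertices.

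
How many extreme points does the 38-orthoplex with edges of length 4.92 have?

The vertices are ±e_1, ..., ±e_38, so there are 2·38 = 76.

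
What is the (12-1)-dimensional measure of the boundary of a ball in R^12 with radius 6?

The surface area of an n-ball is 2π^(n/2) r^(n-1) / Γ(n/2). For n=12, r=6: 30233088·π^6/5 ≈ 5.81315e+09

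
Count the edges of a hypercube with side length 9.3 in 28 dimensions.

Number of 1-faces = C(28,1)·2^(28-1) = 28·134217728 = 3758096384.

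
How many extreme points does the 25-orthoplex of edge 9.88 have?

The vertices are ±e_1, ..., ±e_25, so there are 2·25 = 50.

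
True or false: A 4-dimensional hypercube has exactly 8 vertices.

False. The 4-cube has 2^4 = 16 vertices.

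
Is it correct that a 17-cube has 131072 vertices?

True. The 17-cube has 2^17 = 131072 vertices.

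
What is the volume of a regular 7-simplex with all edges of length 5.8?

Volume = 5.8^7 · √(8/2^7) / 7! ≈ 10.9523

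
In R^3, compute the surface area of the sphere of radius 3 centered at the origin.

S = n·V_n(r)/r = 3·V_3(3)/3 (volume-to-surface relation), giving 4πr² = 4π·(3)² ≈ 113.097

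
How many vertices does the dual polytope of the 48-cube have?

The vertices are ±e_1, ..., ±e_48, so there are 2·48 = 96.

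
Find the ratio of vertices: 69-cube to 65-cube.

The 69-cube has 2^69 = 590295810358705651712 vertices. The 65-cube has 2^65 = 36893488147419103232 vertices. Ratio: 590295810358705651712/36893488147419103232 = 16.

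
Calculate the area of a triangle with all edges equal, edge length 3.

Area = (√3/4) · 3² = 3.89711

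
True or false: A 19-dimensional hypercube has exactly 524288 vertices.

True. The 19-cube has 2^19 = 524288 vertices.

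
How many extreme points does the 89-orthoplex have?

Number of vertices = 2n = 178.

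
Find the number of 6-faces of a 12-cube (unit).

Number of 6-faces = C(12,6) · 2^(12-6) = 924 · 64 = 59136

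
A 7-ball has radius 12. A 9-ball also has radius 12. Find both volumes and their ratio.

V_7(12) ≈ 1.69297e+08. V_9(12) ≈ 1.70196e+10. Ratio V_7/V_9 ≈ 0.009947.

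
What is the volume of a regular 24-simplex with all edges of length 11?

V = (11^24 / 24!) · √((24+1) / 2^24) ≈ 0.0193789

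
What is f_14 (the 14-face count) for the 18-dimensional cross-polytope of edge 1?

Number of 14-faces = 2^(14+1) · C(18,14+1) = 32768 · 816 = 26738688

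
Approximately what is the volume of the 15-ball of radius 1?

V = 256·π^7/2027025 ≈ 0.381443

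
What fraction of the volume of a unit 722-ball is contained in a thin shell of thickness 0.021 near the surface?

Shell fraction = 1 - (1-0.021)^722 ≈ 0.9999997786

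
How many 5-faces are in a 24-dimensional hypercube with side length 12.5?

f_5(24-cube) = (24 choose 5) · 2^19 = 22284337152.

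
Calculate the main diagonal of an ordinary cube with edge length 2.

The space diagonal of an n-cube of side s is s√n. Here 2·√3 ≈ 3.4641.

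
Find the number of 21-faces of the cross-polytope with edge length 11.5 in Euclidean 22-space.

f_21(22-orthoplex) = 2^22 · (22 choose 22) = 4194304.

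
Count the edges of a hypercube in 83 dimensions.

An n-cube has n·2^(n-1) edges. With n = 83: 83·4835703278458516698824704 = 401363372112056886002450432.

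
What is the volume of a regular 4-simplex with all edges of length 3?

Volume = 3^4 · √(5/2^4) / 4! ≈ 1.88668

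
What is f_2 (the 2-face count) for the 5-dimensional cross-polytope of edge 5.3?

Each 2-face is the convex hull of 3 vertices, one chosen as ±e_i from each of 3 distinct axes: 2^3·C(5,3) = 80.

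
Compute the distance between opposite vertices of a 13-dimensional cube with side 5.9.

Diagonal = √13 · 5.9 ≈ 21.2728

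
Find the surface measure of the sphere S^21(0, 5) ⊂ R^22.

|∂B_22(5)| = 19073486328125·π^11/72576 ≈ 7.73189e+13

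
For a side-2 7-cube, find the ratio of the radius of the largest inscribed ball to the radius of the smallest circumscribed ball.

Ratio = (s/2)/(s√7/2) = 7^(-1/2) ≈ 0.377964.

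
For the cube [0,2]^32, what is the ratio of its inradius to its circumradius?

For an n-cube of any side s, the inradius is s/2 and the circumradius is s√n/2, so the ratio is 1/√32 ≈ 0.176777.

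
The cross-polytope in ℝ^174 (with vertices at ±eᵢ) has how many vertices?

An n-cross-polytope has 2n vertices; here n = 174, giving 348.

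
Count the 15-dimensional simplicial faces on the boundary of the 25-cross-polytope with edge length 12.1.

An n-cross-polytope has 2^(k+1)·C(n,k+1) k-faces. Here 2^16·C(25,16) = 65536·2042975 = 133888409600.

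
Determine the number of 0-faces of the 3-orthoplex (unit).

Each 0-face is the convex hull of 1 vertex, one chosen as ±e_i from each of 1 distinct axis: 2^1·C(3,1) = 6.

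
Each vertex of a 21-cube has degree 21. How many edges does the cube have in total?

The 21-cube has n·2^(n-1) = 21·2^20 = 21·1048576 = 22020096 edges.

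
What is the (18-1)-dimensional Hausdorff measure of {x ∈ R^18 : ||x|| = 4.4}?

The surface area of an n-ball is 2π^(n/2) r^(n-1) / Γ(n/2). For n=18, r=4.4: 1.28397e+11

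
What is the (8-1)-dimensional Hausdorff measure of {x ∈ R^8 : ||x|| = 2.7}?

S_8(2.7) = 2·π^(8/2)·(2.7)^7 / Γ(8/2) ≈ 33964.4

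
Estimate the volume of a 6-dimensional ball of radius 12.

V = 497664·π^3 ≈ 1.54307e+07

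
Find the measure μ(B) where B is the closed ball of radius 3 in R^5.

Volume = π^{5/2}·(3)^5/Γ(7/2) = 648·π^2/5 ≈ 1279.1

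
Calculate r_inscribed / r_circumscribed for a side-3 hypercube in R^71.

r_in / r_out = (3/2) / (3√71/2) = 1/√71 ≈ 0.118678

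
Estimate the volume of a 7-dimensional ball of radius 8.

The n-ball volume is π^(n/2)·r^n/Γ(n/2+1). With n=7, r=8: V = 33554432·π^3/105 ≈ 9.90855e+06.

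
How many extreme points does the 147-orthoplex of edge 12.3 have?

An n-cross-polytope has 2n vertices; here n = 147, giving 294.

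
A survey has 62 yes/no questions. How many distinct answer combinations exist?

Each vertex is a binary string of length 62, so there are 2^62 = 4611686018427387904.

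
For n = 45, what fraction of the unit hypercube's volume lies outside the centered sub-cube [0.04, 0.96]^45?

Shell fraction = 1 - (1-0.08)^45 ≈ 0.976533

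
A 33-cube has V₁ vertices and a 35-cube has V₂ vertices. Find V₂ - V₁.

V₁ = 2^33 = 8589934592. V₂ = 2^35 = 34359738368. V₂ - V₁ = 25769803776.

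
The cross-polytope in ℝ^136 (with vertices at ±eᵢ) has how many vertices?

Number of vertices = 2n = 272.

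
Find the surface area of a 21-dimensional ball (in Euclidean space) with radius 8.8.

|∂B_21(8.8)| ≈ 2.27206e+18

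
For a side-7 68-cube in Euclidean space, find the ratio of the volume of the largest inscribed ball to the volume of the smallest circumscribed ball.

The radii are 7/2 and 7√68/2, so the volume ratio is (1/√68)^68 = 68^{-68/2} ≈ 4.95105e-63.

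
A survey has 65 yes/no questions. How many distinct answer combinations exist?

Each vertex is a binary string of length 65, so there are 2^65 = 36893488147419103232.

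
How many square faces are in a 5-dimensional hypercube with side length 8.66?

Number of 2-faces = C(5,2) · 2^(5-2) = 10 · 8 = 80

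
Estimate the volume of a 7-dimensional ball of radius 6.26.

The n-ball volume is π^(n/2)·r^n/Γ(n/2+1). With n=7, r=6.26: V ≈ 1.77992e+06.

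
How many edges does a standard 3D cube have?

The 3-cube has n·2^(n-1) = 3·2^2 = 3·4 = 12 edges.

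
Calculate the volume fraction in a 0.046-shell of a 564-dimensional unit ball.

Shell fraction = 1 - (1-0.046)^564 ≈ 1 - 2.919e-12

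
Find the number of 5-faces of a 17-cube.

Number of 5-faces = C(17,5) · 2^(17-5) = 6188 · 4096 = 25346048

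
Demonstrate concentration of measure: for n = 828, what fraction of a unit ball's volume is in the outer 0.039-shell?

1 - (1-0.039)^828 ≈ 1 - 4.954e-15 ≈ (100 - 5e-13)%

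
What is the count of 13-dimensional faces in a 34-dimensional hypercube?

Number of 13-faces = C(34,13) · 2^(34-13) = 927983760 · 2097152 = 1946122998251520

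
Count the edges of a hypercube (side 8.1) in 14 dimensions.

Number of 1-faces = C(14,1)·2^(14-1) = 14·8192 = 114688.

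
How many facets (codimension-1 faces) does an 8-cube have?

f_7(8-cube) = (8 choose 7) · 2^1 = 16.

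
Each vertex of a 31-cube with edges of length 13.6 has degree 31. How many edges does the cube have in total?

The 31-cube has n·2^(n-1) = 31·2^30 = 31·1073741824 = 33285996544 edges.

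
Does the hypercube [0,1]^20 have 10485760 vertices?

False. The 20-cube has 2^20 = 1048576 vertices.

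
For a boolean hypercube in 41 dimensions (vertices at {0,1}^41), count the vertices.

An n-cube has 2^n vertices; for n = 41 that is 2^41 = 2199023255552.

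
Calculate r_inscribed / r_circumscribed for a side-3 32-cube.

For an n-cube of any side s, the inradius is s/2 and the circumradius is s√n/2, so the ratio is 1/√32 ≈ 0.176777.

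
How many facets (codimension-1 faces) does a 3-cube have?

Choose 2 of 3 axes to span the face (C(3,2) = 3 ways), then fix each of the remaining 1 coordinate at one of its two extreme values (2^1 = 2 ways): 3·2 = 6.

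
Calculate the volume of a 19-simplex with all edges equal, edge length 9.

V_19 = √(20) · 9^19 / (19! · 2^(19/2)) ≈ 0.0685872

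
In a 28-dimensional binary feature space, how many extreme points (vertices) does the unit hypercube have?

Number of vertices = 2^28 = 268435456.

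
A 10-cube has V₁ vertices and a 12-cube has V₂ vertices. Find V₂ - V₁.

V₁ = 2^10 = 1024. V₂ = 2^12 = 4096. V₂ - V₁ = 3072.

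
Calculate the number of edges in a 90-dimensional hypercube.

Number of 1-faces = C(90,1)·2^(90-1) = 90·618970019642690137449562112 = 55707301767842112370460590080.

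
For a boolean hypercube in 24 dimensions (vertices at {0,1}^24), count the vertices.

An n-cube has 2^n vertices; for n = 24 that is 2^24 = 16777216.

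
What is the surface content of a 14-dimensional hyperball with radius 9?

The surface area of an n-ball is 2π^(n/2) r^(n-1) / Γ(n/2). For n=14, r=9: 282429536481·π^7/40 ≈ 2.13255e+13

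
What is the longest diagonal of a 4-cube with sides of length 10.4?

||(10.4,10.4,...,10.4)|| = √(4)·10.4 = 20.8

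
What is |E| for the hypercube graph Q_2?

Each of the 2^2 = 4 vertices has degree 2; total edges = 2·2^2/2 = 4.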